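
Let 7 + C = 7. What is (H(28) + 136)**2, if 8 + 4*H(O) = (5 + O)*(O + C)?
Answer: 133225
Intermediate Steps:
C = 0 (C = -7 + 7 = 0)
H(O) = -2 + O*(5 + O)/4 (H(O) = -2 + ((5 + O)*(O + 0))/4 = -2 + ((5 + O)*O)/4 = -2 + (O*(5 + O))/4 = -2 + O*(5 + O)/4)
(H(28) + 136)**2 = ((-2 + (1/4)*28**2 + (5/4)*28) + 136)**2 = ((-2 + (1/4)*784 + 35) + 136)**2 = ((-2 + 196 + 35) + 136)**2 = (229 + 136)**2 = 365**2 = 133225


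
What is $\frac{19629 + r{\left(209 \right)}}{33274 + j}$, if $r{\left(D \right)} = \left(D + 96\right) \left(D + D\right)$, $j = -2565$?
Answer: $\frac{21017}{4387} \approx 4.7907$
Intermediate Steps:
$r{\left(D \right)} = 2 D \left(96 + D\right)$ ($r{\left(D \right)} = \left(96 + D\right) 2 D = 2 D \left(96 + D\right)$)
$\frac{19629 + r{\left(209 \right)}}{33274 + j} = \frac{19629 + 2 \cdot 209 \left(96 + 209\right)}{33274 - 2565} = \frac{19629 + 2 \cdot 209 \cdot 305}{30709} = \left(19629 + 127490\right) \frac{1}{30709} = 147119 \cdot \frac{1}{30709} = \frac{21017}{4387}$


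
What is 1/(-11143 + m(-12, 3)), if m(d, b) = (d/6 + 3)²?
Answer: -1/11142 ≈ -8.9751e-5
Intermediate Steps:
m(d, b) = (3 + d/6)² (m(d, b) = (d*(⅙) + 3)² = (d/6 + 3)² = (3 + d/6)²)
1/(-11143 + m(-12, 3)) = 1/(-11143 + (18 - 12)²/36) = 1/(-11143 + (1/36)*6²) = 1/(-11143 + (1/36)*36) = 1/(-11143 + 1) = 1/(-11142) = -1/11142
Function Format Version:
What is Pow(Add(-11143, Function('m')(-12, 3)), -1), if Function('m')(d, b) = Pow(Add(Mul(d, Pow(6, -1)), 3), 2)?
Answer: Rational(-1, 11142) ≈ -8.9751e-5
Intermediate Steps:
Function('m')(d, b) = Pow(Add(3, Mul(Rational(1, 6), d)), 2) (Function('m')(d, b) = Pow(Add(Mul(d, Rational(1, 6)), 3), 2) = Pow(Add(Mul(Rational(1, 6), d), 3), 2) = Pow(Add(3, Mul(Rational(1, 6), d)), 2))
Pow(Add(-11143, Function('m')(-12, 3)), -1) = Pow(Add(-11143, Mul(Rational(1, 36), Pow(Add(18, -12), 2))), -1) = Pow(Add(-11143, Mul(Rational(1, 36), Pow(6, 2))), -1) = Pow(Add(-11143, Mul(Rational(1, 36), 36)), -1) = Pow(Add(-11143, 1), -1) = Pow(-11142, -1) = Rational(-1, 11142)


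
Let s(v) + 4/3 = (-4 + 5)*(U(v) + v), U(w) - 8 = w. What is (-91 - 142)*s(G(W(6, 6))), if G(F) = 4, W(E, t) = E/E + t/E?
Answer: -10252/3 ≈ -3417.3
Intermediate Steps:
U(w) = 8 + w
W(E, t) = 1 + t/E
s(v) = 20/3 + 2*v (s(v) = -4/3 + (-4 + 5)*((8 + v) + v) = -4/3 + 1*(8 + 2*v) = -4/3 + (8 + 2*v) = 20/3 + 2*v)
(-91 - 142)*s(G(W(6, 6))) = (-91 - 142)*(20/3 + 2*4) = -233*(20/3 + 8) = -233*44/3 = -10252/3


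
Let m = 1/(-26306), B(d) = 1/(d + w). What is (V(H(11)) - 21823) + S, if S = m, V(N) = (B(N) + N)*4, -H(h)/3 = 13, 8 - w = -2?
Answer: -16767312899/762874 ≈ -21979.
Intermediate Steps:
w = 10 (w = 8 - 1*(-2) = 8 + 2 = 10)
B(d) = 1/(10 + d) (B(d) = 1/(d + 10) = 1/(10 + d))
H(h) = -39 (H(h) = -3*13 = -39)
V(N) = 4*N + 4/(10 + N) (V(N) = (1/(10 + N) + N)*4 = (N + 1/(10 + N))*4 = 4*N + 4/(10 + N))
m = -1/26306 ≈ -3.8014e-5
S = -1/26306 ≈ -3.8014e-5
(V(H(11)) - 21823) + S = (4*(1 - 39*(10 - 39))/(10 - 39) - 21823) - 1/26306 = (4*(1 - 39*(-29))/(-29) - 21823) - 1/26306 = (4*(-1/29)*(1 + 1131) - 21823) - 1/26306 = (4*(-1/29)*1132 - 21823) - 1/26306 = (-4528/29 - 21823) - 1/26306 = -637395/29 - 1/26306 = -16767312899/762874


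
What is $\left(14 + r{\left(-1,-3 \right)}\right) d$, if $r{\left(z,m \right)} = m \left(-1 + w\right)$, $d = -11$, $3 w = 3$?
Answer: $-154$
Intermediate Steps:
$w = 1$ ($w = \frac{1}{3} \cdot 3 = 1$)
$r{\left(z,m \right)} = 0$ ($r{\left(z,m \right)} = m \left(-1 + 1\right) = m 0 = 0$)
$\left(14 + r{\left(-1,-3 \right)}\right) d = \left(14 + 0\right) \left(-11\right) = 14 \left(-11\right) = -154$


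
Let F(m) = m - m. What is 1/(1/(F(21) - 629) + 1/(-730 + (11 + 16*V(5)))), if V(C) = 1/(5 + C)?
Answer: -132719/396 ≈ -335.15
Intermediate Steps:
F(m) = 0
1/(1/(F(21) - 629) + 1/(-730 + (11 + 16*V(5)))) = 1/(1/(0 - 629) + 1/(-730 + (11 + 16/(5 + 5)))) = 1/(1/(-629) + 1/(-730 + (11 + 16/10))) = 1/(-1/629 + 1/(-730 + (11 + 16*(⅒)))) = 1/(-1/629 + 1/(-730 + (11 + 8/5))) = 1/(-1/629 + 1/(-730 + 63/5)) = 1/(-1/629 + 1/(-3587/5)) = 1/(-1/629 - 5/3587) = 1/(-396/132719) = -132719/396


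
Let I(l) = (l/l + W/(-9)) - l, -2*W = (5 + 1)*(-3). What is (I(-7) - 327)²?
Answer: 102400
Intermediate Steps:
W = 9 (W = -(5 + 1)*(-3)/2 = -3*(-3) = -½*(-18) = 9)
I(l) = -l (I(l) = (l/l + 9/(-9)) - l = (1 + 9*(-⅑)) - l = (1 - 1) - l = 0 - l = -l)
(I(-7) - 327)² = (-1*(-7) - 327)² = (7 - 327)² = (-320)² = 102400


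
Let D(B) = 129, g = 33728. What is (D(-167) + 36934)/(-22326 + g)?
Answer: 37063/11402 ≈ 3.2506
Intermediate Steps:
(D(-167) + 36934)/(-22326 + g) = (129 + 36934)/(-22326 + 33728) = 37063/11402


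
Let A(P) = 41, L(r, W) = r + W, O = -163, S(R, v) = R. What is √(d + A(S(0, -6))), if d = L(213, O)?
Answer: √91 ≈ 9.5394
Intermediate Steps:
L(r, W) = W + r
d = 50 (d = -163 + 213 = 50)
√(d + A(S(0, -6))) = √(50 + 41) = √91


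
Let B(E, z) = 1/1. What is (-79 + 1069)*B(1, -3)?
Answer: 990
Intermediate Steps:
B(E, z) = 1
(-79 + 1069)*B(1, -3) = (-79 + 1069)*1 = 990*1 = 990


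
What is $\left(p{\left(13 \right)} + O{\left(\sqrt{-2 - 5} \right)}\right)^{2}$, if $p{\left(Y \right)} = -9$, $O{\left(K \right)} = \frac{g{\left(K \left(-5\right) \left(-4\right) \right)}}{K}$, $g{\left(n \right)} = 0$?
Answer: $81$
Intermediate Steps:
$O{\left(K \right)} = 0$ ($O{\left(K \right)} = \frac{0}{K} = 0$)
$\left(p{\left(13 \right)} + O{\left(\sqrt{-2 - 5} \right)}\right)^{2} = \left(-9 + 0\right)^{2} = \left(-9\right)^{2} = 81$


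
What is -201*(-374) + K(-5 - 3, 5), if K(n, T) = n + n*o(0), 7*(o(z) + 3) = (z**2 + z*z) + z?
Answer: 75190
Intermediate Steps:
o(z) = -3 + z/7 + 2*z**2/7 (o(z) = -3 + ((z**2 + z*z) + z)/7 = -3 + ((z**2 + z**2) + z)/7 = -3 + (2*z**2 + z)/7 = -3 + (z + 2*z**2)/7 = -3 + (z/7 + 2*z**2/7) = -3 + z/7 + 2*z**2/7)
K(n, T) = -2*n (K(n, T) = n + n*(-3 + (1/7)*0 + (2/7)*0**2) = n + n*(-3 + 0 + (2/7)*0) = n + n*(-3 + 0 + 0) = n + n*(-3) = n - 3*n = -2*n)
-201*(-374) + K(-5 - 3, 5) = -201*(-374) - 2*(-5 - 3) = 75174 - 2*(-8) = 75174 + 16 = 75190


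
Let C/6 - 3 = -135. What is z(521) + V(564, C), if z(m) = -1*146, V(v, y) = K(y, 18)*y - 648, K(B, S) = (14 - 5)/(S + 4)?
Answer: -1118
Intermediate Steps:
C = -792 (C = 18 + 6*(-135) = 18 - 810 = -792)
K(B, S) = 9/(4 + S)
V(v, y) = -648 + 9*y/22 (V(v, y) = (9/(4 + 18))*y - 648 = (9/22)*y - 648 = (9*(1/22))*y - 648 = 9*y/22 - 648 = -648 + 9*y/22)
z(m) = -146
z(521) + V(564, C) = -146 + (-648 + (9/22)*(-792)) = -146 + (-648 - 324) = -146 - 972 = -1118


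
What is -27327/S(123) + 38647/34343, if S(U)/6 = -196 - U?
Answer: 337487173/21910834 ≈ 15.403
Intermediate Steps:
S(U) = -1176 - 6*U (S(U) = 6*(-196 - U) = -1176 - 6*U)
-27327/S(123) + 38647/34343 = -27327/(-1176 - 6*123) + 38647/34343 = -27327/(-1176 - 738) + 38647*(1/34343) = -27327/(-1914) + 38647/34343 = -27327*(-1/1914) + 38647/34343 = 9109/638 + 38647/34343 = 337487173/21910834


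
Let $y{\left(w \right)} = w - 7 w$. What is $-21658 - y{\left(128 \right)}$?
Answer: $-20890$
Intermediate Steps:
$y{\left(w \right)} = - 6 w$
$-21658 - y{\left(128 \right)} = -21658 - \left(-6\right) 128 = -21658 - -768 = -21658 + 768 = -20890$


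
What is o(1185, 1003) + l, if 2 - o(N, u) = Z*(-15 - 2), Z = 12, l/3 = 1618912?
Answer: 4856942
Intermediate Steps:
l = 4856736 (l = 3*1618912 = 4856736)
o(N, u) = 206 (o(N, u) = 2 - 12*(-15 - 2) = 2 - 12*(-17) = 2 - 1*(-204) = 2 + 204 = 206)
o(1185, 1003) + l = 206 + 4856736 = 4856942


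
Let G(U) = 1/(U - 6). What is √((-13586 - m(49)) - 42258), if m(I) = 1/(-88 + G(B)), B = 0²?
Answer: I*√29541470/23 ≈ 236.31*I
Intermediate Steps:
B = 0
G(U) = 1/(-6 + U)
m(I) = -6/529 (m(I) = 1/(-88 + 1/(-6 + 0)) = 1/(-88 + 1/(-6)) = 1/(-88 - ⅙) = 1/(-529/6) = -6/529)
√((-13586 - m(49)) - 42258) = √((-13586 - 1*(-6/529)) - 42258) = √((-13586 + 6/529) - 42258) = √(-7186988/529 - 42258) = √(-29541470/529) = I*√29541470/23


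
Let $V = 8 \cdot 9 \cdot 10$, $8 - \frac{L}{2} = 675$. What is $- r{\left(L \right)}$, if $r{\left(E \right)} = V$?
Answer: $-720$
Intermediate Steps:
$L = -1334$ ($L = 16 - 1350 = -1334$)
$V = 720$ ($V = 72 \cdot 10 = 720$)
$r{\left(E \right)} = 720$
$- r{\left(L \right)} = \left(-1\right) 720 = -720$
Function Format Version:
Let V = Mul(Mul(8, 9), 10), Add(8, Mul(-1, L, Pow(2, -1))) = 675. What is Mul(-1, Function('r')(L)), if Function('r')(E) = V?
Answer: -720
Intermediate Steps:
L = -1334 (L = Add(16, Mul(-2, 675)) = Add(16, -1350) = -1334)
V = 720 (V = Mul(72, 10) = 720)
Function('r')(E) = 720
Mul(-1, Function('r')(L)) = Mul(-1, 720) = -720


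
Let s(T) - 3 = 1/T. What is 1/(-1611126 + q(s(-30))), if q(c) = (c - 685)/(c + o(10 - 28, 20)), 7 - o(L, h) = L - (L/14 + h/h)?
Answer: -5813/9365618665 ≈ -6.2067e-7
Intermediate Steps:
o(L, h) = 8 - 13*L/14 (o(L, h) = 7 - (L - (L/14 + h/h)) = 7 - (L - (L*(1/14) + 1)) = 7 - (L - (L/14 + 1)) = 7 - (L - (1 + L/14)) = 7 - (L + (-1 - L/14)) = 7 - (-1 + 13*L/14) = 7 + (1 - 13*L/14) = 8 - 13*L/14)
s(T) = 3 + 1/T
q(c) = (-685 + c)/(173/7 + c) (q(c) = (c - 685)/(c + (8 - 13*(10 - 28)/14)) = (-685 + c)/(c + (8 - 13/14*(-18))) = (-685 + c)/(c + (8 + 117/7)) = (-685 + c)/(c + 173/7) = (-685 + c)/(173/7 + c))
1/(-1611126 + q(s(-30))) = 1/(-1611126 + 7*(-685 + (3 + 1/(-30)))/(173 + 7*(3 + 1/(-30)))) = 1/(-1611126 + 7*(-685 + (3 - 1/30))/(173 + 7*(3 - 1/30))) = 1/(-1611126 + 7*(-685 + 89/30)/(173 + 7*(89/30))) = 1/(-1611126 + 7*(-20461/30)/(173 + 623/30)) = 1/(-1611126 + 7*(-20461/30)/(5813/30)) = 1/(-1611126 + 7*(30/5813)*(-20461/30)) = 1/(-1611126 - 143227/5813) = 1/(-9365618665/5813) = -5813/9365618665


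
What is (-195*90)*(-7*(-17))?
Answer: -2088450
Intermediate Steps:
(-195*90)*(-7*(-17)) = -17550*119 = -2088450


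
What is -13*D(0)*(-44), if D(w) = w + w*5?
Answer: 0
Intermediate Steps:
D(w) = 6*w (D(w) = w + 5*w = 6*w)
-13*D(0)*(-44) = -78*0*(-44) = -13*0*(-44) = 0*(-44) = 0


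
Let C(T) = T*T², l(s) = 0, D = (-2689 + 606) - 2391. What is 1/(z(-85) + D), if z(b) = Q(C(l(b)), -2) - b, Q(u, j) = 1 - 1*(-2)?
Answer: -1/4386 ≈ -0.00022800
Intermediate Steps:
D = -4474 (D = -2083 - 2391 = -4474)
C(T) = T³
Q(u, j) = 3 (Q(u, j) = 1 + 2 = 3)
z(b) = 3 - b
1/(z(-85) + D) = 1/((3 - 1*(-85)) - 4474) = 1/((3 + 85) - 4474) = 1/(88 - 4474) = 1/(-4386) = -1/4386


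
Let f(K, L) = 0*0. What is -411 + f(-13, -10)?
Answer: -411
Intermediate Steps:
f(K, L) = 0
-411 + f(-13, -10) = -411 + 0 = -411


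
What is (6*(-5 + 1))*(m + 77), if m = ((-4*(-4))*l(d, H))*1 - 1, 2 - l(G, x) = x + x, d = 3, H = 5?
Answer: 1248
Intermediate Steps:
l(G, x) = 2 - 2*x (l(G, x) = 2 - (x + x) = 2 - 2*x)
m = -129 (m = ((-4*(-4))*(2 - 2*5))*1 - 1 = (16*(2 - 10))*1 - 1 = (16*(-8))*1 - 1 = -128*1 - 1 = -128 - 1 = -129)
(6*(-5 + 1))*(m + 77) = (6*(-5 + 1))*(-129 + 77) = (6*(-4))*(-52) = -24*(-52) = 1248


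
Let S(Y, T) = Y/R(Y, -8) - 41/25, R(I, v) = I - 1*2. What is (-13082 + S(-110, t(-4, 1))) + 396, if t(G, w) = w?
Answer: -17761321/1400 ≈ -12687.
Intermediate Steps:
R(I, v) = -2 + I (R(I, v) = I - 2 = -2 + I)
S(Y, T) = -41/25 + Y/(-2 + Y) (S(Y, T) = Y/(-2 + Y) - 41/25 = -41/25 + Y/(-2 + Y))
(-13082 + S(-110, t(-4, 1))) + 396 = (-13082 + 2*(41 - 8*(-110))/(25*(-2 - 110))) + 396 = (-13082 + (2/25)*(41 + 880)/(-112)) + 396 = (-13082 + (2/25)*(-1/112)*921) + 396 = (-13082 - 921/1400) + 396 = -18315721/1400 + 396 = -17761321/1400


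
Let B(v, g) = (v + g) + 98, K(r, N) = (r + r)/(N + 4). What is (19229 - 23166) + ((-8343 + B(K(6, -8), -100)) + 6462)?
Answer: -5823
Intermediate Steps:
K(r, N) = 2*r/(4 + N) (K(r, N) = (2*r)/(4 + N) = 2*r/(4 + N))
B(v, g) = 98 + g + v (B(v, g) = (g + v) + 98 = 98 + g + v)
(19229 - 23166) + ((-8343 + B(K(6, -8), -100)) + 6462) = (19229 - 23166) + ((-8343 + (98 - 100 + 2*6/(4 - 8))) + 6462) = -3937 + ((-8343 + (98 - 100 + 2*6/(-4))) + 6462) = -3937 + ((-8343 + (98 - 100 + 2*6*(-¼))) + 6462) = -3937 + ((-8343 + (98 - 100 - 3)) + 6462) = -3937 + ((-8343 - 5) + 6462) = -3937 + (-8348 + 6462) = -3937 - 1886 = -5823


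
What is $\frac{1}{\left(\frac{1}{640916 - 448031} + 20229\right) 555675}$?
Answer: $\frac{12859}{144544798821970} \approx 8.8962 \cdot 10^{-11}$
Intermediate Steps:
$\frac{1}{\left(\frac{1}{640916 - 448031} + 20229\right) 555675} = \frac{1}{\frac{1}{192885} + 20229} \cdot \frac{1}{555675} = \frac{1}{\frac{3901870666}{192885}} \cdot \frac{1}{555675} = \frac{192885}{3901870666} \cdot \frac{1}{555675} = \frac{12859}{144544798821970}$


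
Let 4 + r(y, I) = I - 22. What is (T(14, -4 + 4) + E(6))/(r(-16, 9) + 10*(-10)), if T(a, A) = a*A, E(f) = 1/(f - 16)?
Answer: 1/1170 ≈ 0.00085470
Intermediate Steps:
E(f) = 1/(-16 + f)
r(y, I) = -26 + I (r(y, I) = -4 + (I - 22) = -4 + (-22 + I) = -26 + I)
T(a, A) = A*a
(T(14, -4 + 4) + E(6))/(r(-16, 9) + 10*(-10)) = ((-4 + 4)*14 + 1/(-16 + 6))/((-26 + 9) + 10*(-10)) = (0*14 + 1/(-10))/(-17 - 100) = (0 - ⅒)/(-117) = -⅒*(-1/117) = 1/1170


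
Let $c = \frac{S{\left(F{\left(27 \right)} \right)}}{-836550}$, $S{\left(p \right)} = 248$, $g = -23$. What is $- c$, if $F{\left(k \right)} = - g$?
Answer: $\frac{124}{418275} \approx 0.00029646$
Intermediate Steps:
$F{\left(k \right)} = 23$ ($F{\left(k \right)} = \left(-1\right) \left(-23\right) = 23$)
$c = - \frac{124}{418275}$ ($c = \frac{248}{-836550} = 248 \left(- \frac{1}{836550}\right) = - \frac{124}{418275} \approx -0.00029646$)
$- c = \left(-1\right) \left(- \frac{124}{418275}\right) = \frac{124}{418275}$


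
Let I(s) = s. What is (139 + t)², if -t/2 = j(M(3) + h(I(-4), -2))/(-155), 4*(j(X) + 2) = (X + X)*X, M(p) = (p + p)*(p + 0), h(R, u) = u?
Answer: 475109209/24025 ≈ 19776.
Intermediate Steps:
M(p) = 2*p² (M(p) = (2*p)*p = 2*p²)
j(X) = -2 + X²/2 (j(X) = -2 + ((X + X)*X)/4 = -2 + ((2*X)*X)/4 = -2 + (2*X²)/4 = -2 + X²/2)
t = 252/155 (t = -2*(-2 + (2*3² - 2)²/2)/(-155) = -2*(-2 + (2*9 - 2)²/2)*(-1)/155 = -2*(-2 + (18 - 2)²/2)*(-1)/155 = -2*(-2 + (½)*16²)*(-1)/155 = -2*(-2 + (½)*256)*(-1)/155 = -2*(-2 + 128)*(-1)/155 = -252*(-1)/155 = -2*(-126/155) = 252/155 ≈ 1.6258)
(139 + t)² = (139 + 252/155)² = (21797/155)² = 475109209/24025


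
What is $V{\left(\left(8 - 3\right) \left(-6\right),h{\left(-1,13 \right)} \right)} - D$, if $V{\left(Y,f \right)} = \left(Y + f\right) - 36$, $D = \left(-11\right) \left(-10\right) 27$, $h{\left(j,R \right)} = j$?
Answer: $-3037$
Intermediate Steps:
$D = 2970$ ($D = 110 \cdot 27 = 2970$)
$V{\left(Y,f \right)} = -36 + Y + f$
$V{\left(\left(8 - 3\right) \left(-6\right),h{\left(-1,13 \right)} \right)} - D = \left(-36 + \left(8 - 3\right) \left(-6\right) - 1\right) - 2970 = \left(-36 + 5 \left(-6\right) - 1\right) - 2970 = \left(-36 - 30 - 1\right) - 2970 = -67 - 2970 = -3037$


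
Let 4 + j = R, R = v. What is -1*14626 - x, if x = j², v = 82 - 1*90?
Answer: -14770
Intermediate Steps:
v = -8 (v = 82 - 90 = -8)
R = -8
j = -12 (j = -4 - 8 = -12)
x = 144 (x = (-12)² = 144)
-1*14626 - x = -1*14626 - 1*144 = -14626 - 144 = -14770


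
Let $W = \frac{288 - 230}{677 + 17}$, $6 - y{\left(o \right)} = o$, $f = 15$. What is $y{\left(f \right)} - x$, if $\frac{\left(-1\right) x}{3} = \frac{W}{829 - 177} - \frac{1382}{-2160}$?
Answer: $- \frac{144166159}{20361960} \approx -7.0802$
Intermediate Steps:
$y{\left(o \right)} = 6 - o$
$W = \frac{29}{347}$ ($W = \frac{58}{694} = 58 \cdot \frac{1}{694} = \frac{29}{347} \approx 0.083573$)
$x = - \frac{39091481}{20361960}$ ($x = - 3 \left(\frac{29}{347 \left(829 - 177\right)} - \frac{1382}{-2160}\right) = - 3 \left(\frac{29}{347 \left(829 - 177\right)} - - \frac{691}{1080}\right) = - 3 \left(\frac{29}{347 \cdot 652} + \frac{691}{1080}\right) = - 3 \left(\frac{29}{347} \cdot \frac{1}{652} + \frac{691}{1080}\right) = - 3 \left(\frac{29}{226244} + \frac{691}{1080}\right) = \left(-3\right) \frac{39091481}{61085880} = - \frac{39091481}{20361960} \approx -1.9198$)
$y{\left(f \right)} - x = \left(6 - 15\right) - - \frac{39091481}{20361960} = \left(6 - 15\right) + \frac{39091481}{20361960} = -9 + \frac{39091481}{20361960} = - \frac{144166159}{20361960}$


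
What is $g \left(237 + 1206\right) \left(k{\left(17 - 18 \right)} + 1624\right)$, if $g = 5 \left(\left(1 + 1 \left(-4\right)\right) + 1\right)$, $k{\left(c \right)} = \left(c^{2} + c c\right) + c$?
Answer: $-23448750$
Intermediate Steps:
$k{\left(c \right)} = c + 2 c^{2}$ ($k{\left(c \right)} = \left(c^{2} + c^{2}\right) + c = 2 c^{2} + c = c + 2 c^{2}$)
$g = -10$ ($g = 5 \left(\left(1 - 4\right) + 1\right) = 5 \left(-3 + 1\right) = 5 \left(-2\right) = -10$)
$g \left(237 + 1206\right) \left(k{\left(17 - 18 \right)} + 1624\right) = - 10 \left(237 + 1206\right) \left(\left(17 - 18\right) \left(1 + 2 \left(17 - 18\right)\right) + 1624\right) = - 10 \cdot 1443 \left(\left(17 - 18\right) \left(1 + 2 \left(17 - 18\right)\right) + 1624\right) = - 10 \cdot 1443 \left(- (1 + 2 \left(-1\right)) + 1624\right) = - 10 \cdot 1443 \left(- (1 - 2) + 1624\right) = - 10 \cdot 1443 \left(\left(-1\right) \left(-1\right) + 1624\right) = - 10 \cdot 1443 \left(1 + 1624\right) = - 10 \cdot 1443 \cdot 1625 = \left(-10\right) 2344875 = -23448750$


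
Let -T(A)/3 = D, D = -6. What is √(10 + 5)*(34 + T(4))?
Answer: 52*√15 ≈ 201.40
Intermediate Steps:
T(A) = 18 (T(A) = -3*(-6) = 18)
√(10 + 5)*(34 + T(4)) = √(10 + 5)*(34 + 18) = √15*52 = 52*√15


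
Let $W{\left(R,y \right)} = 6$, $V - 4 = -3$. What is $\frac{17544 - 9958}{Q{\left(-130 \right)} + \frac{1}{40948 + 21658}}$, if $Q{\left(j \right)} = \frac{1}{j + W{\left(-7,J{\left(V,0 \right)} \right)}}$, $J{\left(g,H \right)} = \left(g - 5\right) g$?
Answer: $- \frac{29445605192}{31241} \approx -9.4253 \cdot 10^{5}$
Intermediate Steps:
$V = 1$ ($V = 4 - 3 = 1$)
$J{\left(g,H \right)} = g \left(-5 + g\right)$ ($J{\left(g,H \right)} = \left(-5 + g\right) g = g \left(-5 + g\right)$)
$Q{\left(j \right)} = \frac{1}{6 + j}$ ($Q{\left(j \right)} = \frac{1}{j + 6} = \frac{1}{6 + j}$)
$\frac{17544 - 9958}{Q{\left(-130 \right)} + \frac{1}{40948 + 21658}} = \frac{17544 - 9958}{\frac{1}{6 - 130} + \frac{1}{40948 + 21658}} = \frac{7586}{\frac{1}{-124} + \frac{1}{62606}} = \frac{7586}{- \frac{1}{124} + \frac{1}{62606}} = \frac{7586}{- \frac{31241}{3881572}} = 7586 \left(- \frac{3881572}{31241}\right) = - \frac{29445605192}{31241}$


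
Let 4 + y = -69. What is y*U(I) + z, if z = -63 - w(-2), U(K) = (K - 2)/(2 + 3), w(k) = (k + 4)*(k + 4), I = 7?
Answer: -140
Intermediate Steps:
w(k) = (4 + k)**2 (w(k) = (4 + k)*(4 + k) = (4 + k)**2)
y = -73 (y = -4 - 69 = -73)
U(K) = -2/5 + K/5 (U(K) = (-2 + K)/5 = (-2 + K)*(1/5) = -2/5 + K/5)
z = -67 (z = -63 - (4 - 2)**2 = -63 - 1*2**2 = -63 - 1*4 = -63 - 4 = -67)
y*U(I) + z = -73*(-2/5 + (1/5)*7) - 67 = -73*(-2/5 + 7/5) - 67 = -73*1 - 67 = -73 - 67 = -140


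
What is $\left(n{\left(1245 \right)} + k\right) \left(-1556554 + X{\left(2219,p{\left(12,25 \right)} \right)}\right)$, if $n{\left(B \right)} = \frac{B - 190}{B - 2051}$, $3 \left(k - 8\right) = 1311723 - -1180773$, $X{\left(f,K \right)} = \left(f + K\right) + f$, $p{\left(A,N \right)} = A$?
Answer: $- \frac{519687866471220}{403} \approx -1.2895 \cdot 10^{12}$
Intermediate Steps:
$X{\left(f,K \right)} = K + 2 f$ ($X{\left(f,K \right)} = \left(K + f\right) + f = K + 2 f$)
$k = 830840$ ($k = 8 + \frac{1311723 - -1180773}{3} = 8 + \frac{1311723 + 1180773}{3} = 8 + \frac{1}{3} \cdot 2492496 = 8 + 830832 = 830840$)
$n{\left(B \right)} = \frac{-190 + B}{-2051 + B}$
$\left(n{\left(1245 \right)} + k\right) \left(-1556554 + X{\left(2219,p{\left(12,25 \right)} \right)}\right) = \left(\frac{-190 + 1245}{-2051 + 1245} + 830840\right) \left(-1556554 + \left(12 + 2 \cdot 2219\right)\right) = \left(\frac{1}{-806} \cdot 1055 + 830840\right) \left(-1556554 + \left(12 + 4438\right)\right) = \left(\left(- \frac{1}{806}\right) 1055 + 830840\right) \left(-1556554 + 4450\right) = \left(- \frac{1055}{806} + 830840\right) \left(-1552104\right) = \frac{669655985}{806} \left(-1552104\right) = - \frac{519687866471220}{403}$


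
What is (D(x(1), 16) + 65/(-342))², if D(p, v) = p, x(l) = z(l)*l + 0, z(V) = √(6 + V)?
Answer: 822973/116964 - 65*√7/171 ≈ 6.0304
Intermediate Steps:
x(l) = l*√(6 + l) (x(l) = √(6 + l)*l + 0 = l*√(6 + l) + 0 = l*√(6 + l))
(D(x(1), 16) + 65/(-342))² = (1*√(6 + 1) + 65/(-342))² = (1*√7 + 65*(-1/342))² = (√7 - 65/342)² = (-65/342 + √7)²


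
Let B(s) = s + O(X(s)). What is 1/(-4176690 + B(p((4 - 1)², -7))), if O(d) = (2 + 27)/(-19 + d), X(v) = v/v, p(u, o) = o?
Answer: -18/75180575 ≈ -2.3942e-7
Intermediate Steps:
X(v) = 1
O(d) = 29/(-19 + d)
B(s) = -29/18 + s (B(s) = s + 29/(-19 + 1) = s + 29/(-18) = s + 29*(-1/18) = s - 29/18 = -29/18 + s)
1/(-4176690 + B(p((4 - 1)², -7))) = 1/(-4176690 + (-29/18 - 7)) = 1/(-4176690 - 155/18) = 1/(-75180575/18) = -18/75180575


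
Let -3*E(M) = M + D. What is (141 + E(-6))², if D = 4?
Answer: 180625/9 ≈ 20069.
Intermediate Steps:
E(M) = -4/3 - M/3 (E(M) = -(M + 4)/3 = -(4 + M)/3 = -4/3 - M/3)
(141 + E(-6))² = (141 + (-4/3 - ⅓*(-6)))² = (141 + (-4/3 + 2))² = (141 + ⅔)² = (425/3)² = 180625/9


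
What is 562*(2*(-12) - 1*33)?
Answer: -32034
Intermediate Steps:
562*(2*(-12) - 1*33) = 562*(-24 - 33) = 562*(-57) = -32034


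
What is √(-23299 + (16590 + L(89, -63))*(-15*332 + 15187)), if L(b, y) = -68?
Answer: 3*√18735195 ≈ 12985.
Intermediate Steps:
√(-23299 + (16590 + L(89, -63))*(-15*332 + 15187)) = √(-23299 + (16590 - 68)*(-15*332 + 15187)) = √(-23299 + 16522*(-4980 + 15187)) = √(-23299 + 16522*10207) = √(-23299 + 168640054) = √168616755 = 3*√18735195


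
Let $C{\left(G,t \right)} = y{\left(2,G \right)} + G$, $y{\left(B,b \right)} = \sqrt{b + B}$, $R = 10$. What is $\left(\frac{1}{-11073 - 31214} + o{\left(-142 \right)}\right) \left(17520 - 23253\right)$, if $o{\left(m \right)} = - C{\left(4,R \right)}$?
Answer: $\frac{19790433}{863} + 5733 \sqrt{6} \approx 36975.0$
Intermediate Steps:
$y{\left(B,b \right)} = \sqrt{B + b}$
$C{\left(G,t \right)} = G + \sqrt{2 + G}$ ($C{\left(G,t \right)} = \sqrt{2 + G} + G = G + \sqrt{2 + G}$)
$o{\left(m \right)} = -4 - \sqrt{6}$ ($o{\left(m \right)} = - (4 + \sqrt{2 + 4}) = - (4 + \sqrt{6}) = -4 - \sqrt{6}$)
$\left(\frac{1}{-11073 - 31214} + o{\left(-142 \right)}\right) \left(17520 - 23253\right) = \left(\frac{1}{-11073 - 31214} - \left(4 + \sqrt{6}\right)\right) \left(17520 - 23253\right) = \left(\frac{1}{-42287} - \left(4 + \sqrt{6}\right)\right) \left(-5733\right) = \left(- \frac{1}{42287} - \left(4 + \sqrt{6}\right)\right) \left(-5733\right) = \left(- \frac{169149}{42287} - \sqrt{6}\right) \left(-5733\right) = \frac{19790433}{863} + 5733 \sqrt{6}$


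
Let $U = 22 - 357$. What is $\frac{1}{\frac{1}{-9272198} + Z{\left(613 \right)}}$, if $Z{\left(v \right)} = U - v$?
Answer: $- \frac{9272198}{8790043705} \approx -0.0010549$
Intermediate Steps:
$U = -335$ ($U = 22 - 357 = -335$)
$Z{\left(v \right)} = -335 - v$
$\frac{1}{\frac{1}{-9272198} + Z{\left(613 \right)}} = \frac{1}{\frac{1}{-9272198} - 948} = \frac{1}{- \frac{1}{9272198} - 948} = \frac{1}{- \frac{8790043705}{9272198}} = - \frac{9272198}{8790043705}$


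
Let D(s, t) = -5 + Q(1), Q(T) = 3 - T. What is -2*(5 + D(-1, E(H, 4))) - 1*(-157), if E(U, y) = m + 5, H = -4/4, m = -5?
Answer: 153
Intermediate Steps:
H = -1 (H = -4*¼ = -1)
E(U, y) = 0 (E(U, y) = -5 + 5 = 0)
D(s, t) = -3 (D(s, t) = -5 + (3 - 1*1) = -5 + (3 - 1) = -5 + 2 = -3)
-2*(5 + D(-1, E(H, 4))) - 1*(-157) = -2*(5 - 3) - 1*(-157) = -2*2 + 157 = -4 + 157 = 153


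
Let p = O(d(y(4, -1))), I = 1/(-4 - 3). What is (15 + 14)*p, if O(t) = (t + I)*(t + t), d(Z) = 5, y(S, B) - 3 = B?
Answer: 9860/7 ≈ 1408.6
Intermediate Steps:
I = -⅐ (I = 1/(-7) = -⅐ ≈ -0.14286)
y(S, B) = 3 + B
O(t) = 2*t*(-⅐ + t) (O(t) = (t - ⅐)*(t + t) = (-⅐ + t)*(2*t) = 2*t*(-⅐ + t))
p = 340/7 (p = (2/7)*5*(-1 + 7*5) = (2/7)*5*(-1 + 35) = (2/7)*5*34 = 340/7 ≈ 48.571)
(15 + 14)*p = (15 + 14)*(340/7) = 29*(340/7) = 9860/7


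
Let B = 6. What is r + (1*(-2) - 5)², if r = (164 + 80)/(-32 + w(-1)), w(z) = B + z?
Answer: 1079/27 ≈ 39.963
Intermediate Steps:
w(z) = 6 + z
r = -244/27 (r = (164 + 80)/(-32 + (6 - 1)) = 244/(-32 + 5) = 244/(-27) = 244*(-1/27) = -244/27 ≈ -9.0370)
r + (1*(-2) - 5)² = -244/27 + (1*(-2) - 5)² = -244/27 + (-2 - 5)² = -244/27 + (-7)² = -244/27 + 49 = 1079/27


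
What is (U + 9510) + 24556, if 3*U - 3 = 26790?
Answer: 42997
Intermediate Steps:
U = 8931 (U = 1 + (1/3)*26790 = 1 + 8930 = 8931)
(U + 9510) + 24556 = (8931 + 9510) + 24556 = 18441 + 24556 = 42997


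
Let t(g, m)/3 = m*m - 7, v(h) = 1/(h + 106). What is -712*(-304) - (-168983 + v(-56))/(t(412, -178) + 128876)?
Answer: 2423219565949/11195350 ≈ 2.1645e+5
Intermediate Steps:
v(h) = 1/(106 + h)
t(g, m) = -21 + 3*m² (t(g, m) = 3*(m*m - 7) = 3*(m² - 7) = 3*(-7 + m²) = -21 + 3*m²)
-712*(-304) - (-168983 + v(-56))/(t(412, -178) + 128876) = -712*(-304) - (-168983 + 1/(106 - 56))/((-21 + 3*(-178)²) + 128876) = 216448 - (-168983 + 1/50)/((-21 + 3*31684) + 128876) = 216448 - (-168983 + 1/50)/((-21 + 95052) + 128876) = 216448 - (-8449149)/(50*(95031 + 128876)) = 216448 - (-8449149)/(50*223907) = 216448 - 1*(-8449149/11195350) = 216448 + 8449149/11195350 = 2423219565949/11195350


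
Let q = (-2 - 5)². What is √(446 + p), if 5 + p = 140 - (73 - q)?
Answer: √557 ≈ 23.601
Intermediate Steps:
q = 49 (q = (-7)² = 49)
p = 111 (p = -5 + (140 - (73 - 1*49)) = -5 + (140 - (73 - 49)) = -5 + (140 - 1*24) = -5 + (140 - 24) = -5 + 116 = 111)
√(446 + p) = √(446 + 111) = √557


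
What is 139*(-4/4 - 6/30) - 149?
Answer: -1579/5 ≈ -315.80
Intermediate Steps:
139*(-4/4 - 6/30) - 149 = 139*(-4*¼ - 6*1/30) - 149 = 139*(-1 - ⅕) - 149 = 139*(-6/5) - 149 = -834/5 - 149 = -1579/5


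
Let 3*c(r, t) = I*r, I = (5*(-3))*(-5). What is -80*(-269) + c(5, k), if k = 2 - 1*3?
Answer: 21645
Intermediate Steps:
k = -1 (k = 2 - 3 = -1)
I = 75 (I = -15*(-5) = 75)
c(r, t) = 25*r (c(r, t) = (75*r)/3 = 25*r)
-80*(-269) + c(5, k) = -80*(-269) + 25*5 = 21520 + 125 = 21645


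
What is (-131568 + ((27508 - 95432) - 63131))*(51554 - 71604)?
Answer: 5265591150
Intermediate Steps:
(-131568 + ((27508 - 95432) - 63131))*(51554 - 71604) = (-131568 + (-67924 - 63131))*(-20050) = (-131568 - 131055)*(-20050) = -262623*(-20050) = 5265591150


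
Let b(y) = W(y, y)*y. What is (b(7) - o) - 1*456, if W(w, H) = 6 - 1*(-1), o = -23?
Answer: -384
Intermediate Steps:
W(w, H) = 7 (W(w, H) = 6 + 1 = 7)
b(y) = 7*y
(b(7) - o) - 1*456 = (7*7 - 1*(-23)) - 1*456 = (49 + 23) - 456 = 72 - 456 = -384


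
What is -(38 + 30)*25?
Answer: -1700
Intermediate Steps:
-(38 + 30)*25 = -68*25 = -1*1700 = -1700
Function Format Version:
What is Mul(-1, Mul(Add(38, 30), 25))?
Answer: -1700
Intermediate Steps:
Mul(-1, Mul(Add(38, 30), 25)) = Mul(-1, Mul(68, 25)) = Mul(-1, 1700) = -1700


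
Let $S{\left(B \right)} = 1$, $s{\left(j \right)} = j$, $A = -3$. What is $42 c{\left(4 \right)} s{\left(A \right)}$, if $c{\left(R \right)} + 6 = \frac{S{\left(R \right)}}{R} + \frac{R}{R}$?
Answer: $\frac{1197}{2} \approx 598.5$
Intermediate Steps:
$c{\left(R \right)} = -5 + \frac{1}{R}$ ($c{\left(R \right)} = -6 + \left(1 \frac{1}{R} + \frac{R}{R}\right) = -6 + \left(\frac{1}{R} + 1\right) = -6 + \left(1 + \frac{1}{R}\right) = -5 + \frac{1}{R}$)
$42 c{\left(4 \right)} s{\left(A \right)} = 42 \left(-5 + \frac{1}{4}\right) \left(-3\right) = 42 \left(- \frac{19}{4}\right) \left(-3\right) = \left(- \frac{399}{2}\right) \left(-3\right) = \frac{1197}{2}$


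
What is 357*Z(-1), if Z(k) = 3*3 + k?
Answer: 2856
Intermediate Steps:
Z(k) = 9 + k
357*Z(-1) = 357*(9 - 1) = 357*8 = 2856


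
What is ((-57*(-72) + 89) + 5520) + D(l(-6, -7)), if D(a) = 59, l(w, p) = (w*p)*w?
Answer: 9772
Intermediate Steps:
l(w, p) = p*w**2 (l(w, p) = (p*w)*w = p*w**2)
((-57*(-72) + 89) + 5520) + D(l(-6, -7)) = ((-57*(-72) + 89) + 5520) + 59 = ((4104 + 89) + 5520) + 59 = (4193 + 5520) + 59 = 9713 + 59 = 9772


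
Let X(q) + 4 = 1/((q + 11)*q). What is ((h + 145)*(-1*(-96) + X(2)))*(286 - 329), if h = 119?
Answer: -13582668/13 ≈ -1.0448e+6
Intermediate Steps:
X(q) = -4 + 1/(q*(11 + q)) (X(q) = -4 + 1/((q + 11)*q) = -4 + 1/((11 + q)*q) = -4 + 1/(q*(11 + q)))
((h + 145)*(-1*(-96) + X(2)))*(286 - 329) = ((119 + 145)*(-1*(-96) + (1 - 44*2 - 4*2**2)/(2*(11 + 2))))*(286 - 329) = (264*(96 + (1/2)*(1 - 88 - 4*4)/13))*(-43) = (264*(96 + (1/2)*(1/13)*(1 - 88 - 16)))*(-43) = (264*(96 + (1/2)*(1/13)*(-103)))*(-43) = (264*(96 - 103/26))*(-43) = (264*(2393/26))*(-43) = (315876/13)*(-43) = -13582668/13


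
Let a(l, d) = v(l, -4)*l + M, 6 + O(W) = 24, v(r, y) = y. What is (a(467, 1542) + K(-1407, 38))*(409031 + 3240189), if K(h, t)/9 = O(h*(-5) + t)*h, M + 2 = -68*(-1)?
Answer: -838357205920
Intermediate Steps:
M = 66 (M = -2 - 68*(-1) = -2 + 68 = 66)
O(W) = 18 (O(W) = -6 + 24 = 18)
a(l, d) = 66 - 4*l (a(l, d) = -4*l + 66 = 66 - 4*l)
K(h, t) = 162*h (K(h, t) = 9*(18*h) = 162*h)
(a(467, 1542) + K(-1407, 38))*(409031 + 3240189) = ((66 - 4*467) + 162*(-1407))*(409031 + 3240189) = ((66 - 1868) - 227934)*3649220 = (-1802 - 227934)*3649220 = -229736*3649220 = -838357205920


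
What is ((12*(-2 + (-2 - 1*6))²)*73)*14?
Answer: 1226400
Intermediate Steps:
((12*(-2 + (-2 - 1*6))²)*73)*14 = ((12*(-2 + (-2 - 6))²)*73)*14 = ((12*(-2 - 8)²)*73)*14 = ((12*(-10)²)*73)*14 = ((12*100)*73)*14 = (1200*73)*14 = 87600*14 = 1226400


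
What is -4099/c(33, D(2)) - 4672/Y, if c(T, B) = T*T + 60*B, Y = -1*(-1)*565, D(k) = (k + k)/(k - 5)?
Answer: -7029983/570085 ≈ -12.331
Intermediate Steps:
D(k) = 2*k/(-5 + k) (D(k) = (2*k)/(-5 + k) = 2*k/(-5 + k))
Y = 565 (Y = 1*565 = 565)
c(T, B) = T² + 60*B
-4099/c(33, D(2)) - 4672/Y = -4099/(33² + 60*(2*2/(-5 + 2))) - 4672/565 = -4099/(1089 + 60*(2*2/(-3))) - 4672*1/565 = -4099/(1089 + 60*(2*2*(-⅓))) - 4672/565 = -4099/(1089 + 60*(-4/3)) - 4672/565 = -4099/(1089 - 80) - 4672/565 = -4099/1009 - 4672/565 = -7029983/570085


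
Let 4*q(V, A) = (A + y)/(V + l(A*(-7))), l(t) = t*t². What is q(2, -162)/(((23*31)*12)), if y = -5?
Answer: -167/49907973003744 ≈ -3.3462e-12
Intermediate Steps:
l(t) = t³
q(V, A) = (-5 + A)/(4*(V - 343*A³)) (q(V, A) = ((A - 5)/(V + (A*(-7))³))/4 = ((-5 + A)/(V + (-7*A)³))/4 = ((-5 + A)/(V - 343*A³))/4 = (-5 + A)/(4*(V - 343*A³)))
q(2, -162)/(((23*31)*12)) = ((-5 - 162)/(4*(2 - 343*(-162)³)))/(((23*31)*12)) = ((¼)*(-167)/(2 - 343*(-4251528)))/((713*12)) = ((¼)*(-167)/(2 + 1458274104))/8556 = ((¼)*(-167)/1458274106)*(1/8556) = ((¼)*(1/1458274106)*(-167))*(1/8556) = -167/5833096424*1/8556 = -167/49907973003744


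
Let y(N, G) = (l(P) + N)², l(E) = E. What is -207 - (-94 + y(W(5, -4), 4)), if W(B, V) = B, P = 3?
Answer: -177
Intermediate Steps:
y(N, G) = (3 + N)²
-207 - (-94 + y(W(5, -4), 4)) = -207 - (-94 + (3 + 5)²) = -207 - (-94 + 8²) = -207 - (-94 + 64) = -207 - 1*(-30) = -207 + 30 = -177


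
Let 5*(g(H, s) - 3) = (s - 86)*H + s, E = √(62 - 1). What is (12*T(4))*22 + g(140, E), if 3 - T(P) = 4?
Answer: -2669 + 141*√61/5 ≈ -2448.8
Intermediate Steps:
T(P) = -1 (T(P) = 3 - 1*4 = 3 - 4 = -1)
E = √61 ≈ 7.8102
g(H, s) = 3 + s/5 + H*(-86 + s)/5 (g(H, s) = 3 + ((s - 86)*H + s)/5 = 3 + ((-86 + s)*H + s)/5 = 3 + (H*(-86 + s) + s)/5 = 3 + (s + H*(-86 + s))/5 = 3 + (s/5 + H*(-86 + s)/5) = 3 + s/5 + H*(-86 + s)/5)
(12*T(4))*22 + g(140, E) = (12*(-1))*22 + (3 - 86/5*140 + √61/5 + (⅕)*140*√61) = -12*22 + (3 - 2408 + √61/5 + 28*√61) = -264 + (-2405 + 141*√61/5) = -2669 + 141*√61/5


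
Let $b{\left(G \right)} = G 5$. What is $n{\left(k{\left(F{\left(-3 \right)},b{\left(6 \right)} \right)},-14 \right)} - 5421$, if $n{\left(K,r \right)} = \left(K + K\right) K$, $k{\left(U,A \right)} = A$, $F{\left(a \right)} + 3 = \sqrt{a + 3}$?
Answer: $-3621$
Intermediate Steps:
$F{\left(a \right)} = -3 + \sqrt{3 + a}$ ($F{\left(a \right)} = -3 + \sqrt{a + 3} = -3 + \sqrt{3 + a}$)
$b{\left(G \right)} = 5 G$
$n{\left(K,r \right)} = 2 K^{2}$ ($n{\left(K,r \right)} = 2 K K = 2 K^{2}$)
$n{\left(k{\left(F{\left(-3 \right)},b{\left(6 \right)} \right)},-14 \right)} - 5421 = 2 \left(5 \cdot 6\right)^{2} - 5421 = 2 \cdot 30^{2} - 5421 = 2 \cdot 900 - 5421 = 1800 - 5421 = -3621$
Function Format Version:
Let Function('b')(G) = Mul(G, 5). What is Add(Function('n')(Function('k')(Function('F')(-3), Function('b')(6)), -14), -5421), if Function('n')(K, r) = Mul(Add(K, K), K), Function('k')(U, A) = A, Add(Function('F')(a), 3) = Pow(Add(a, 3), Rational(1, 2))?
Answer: -3621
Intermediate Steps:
Function('F')(a) = Add(-3, Pow(Add(3, a), Rational(1, 2))) (Function('F')(a) = Add(-3, Pow(Add(a, 3), Rational(1, 2))) = Add(-3, Pow(Add(3, a), Rational(1, 2))))
Function('b')(G) = Mul(5, G)
Function('n')(K, r) = Mul(2, Pow(K, 2)) (Function('n')(K, r) = Mul(Mul(2, K), K) = Mul(2, Pow(K, 2)))
Add(Function('n')(Function('k')(Function('F')(-3), Function('b')(6)), -14), -5421) = Add(Mul(2, Pow(Mul(5, 6), 2)), -5421) = Add(Mul(2, Pow(30, 2)), -5421) = Add(Mul(2, 900), -5421) = Add(1800, -5421) = -3621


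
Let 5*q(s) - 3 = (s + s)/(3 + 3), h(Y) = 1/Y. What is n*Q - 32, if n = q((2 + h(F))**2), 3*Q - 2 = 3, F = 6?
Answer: -9875/324 ≈ -30.478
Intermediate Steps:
q(s) = 3/5 + s/15 (q(s) = 3/5 + ((s + s)/(3 + 3))/5 = 3/5 + ((2*s)/6)/5 = 3/5 + ((2*s)*(1/6))/5 = 3/5 + (s/3)/5 = 3/5 + s/15)
Q = 5/3 (Q = 2/3 + (1/3)*3 = 2/3 + 1 = 5/3 ≈ 1.6667)
n = 493/540 (n = 3/5 + (2 + 1/6)**2/15 = 3/5 + (13/6)**2/15 = 3/5 + (1/15)*(169/36) = 3/5 + 169/540 = 493/540 ≈ 0.91296)
n*Q - 32 = (493/540)*(5/3) - 32 = 493/324 - 32 = -9875/324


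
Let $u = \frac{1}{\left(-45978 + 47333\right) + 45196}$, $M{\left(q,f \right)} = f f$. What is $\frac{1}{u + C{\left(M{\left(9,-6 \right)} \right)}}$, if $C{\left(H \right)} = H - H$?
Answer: $46551$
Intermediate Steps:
$M{\left(q,f \right)} = f^{2}$
$u = \frac{1}{46551}$ ($u = \frac{1}{1355 + 45196} = \frac{1}{46551} \approx 2.1482 \cdot 10^{-5}$)
$C{\left(H \right)} = 0$
$\frac{1}{u + C{\left(M{\left(9,-6 \right)} \right)}} = \frac{1}{\frac{1}{46551} + 0} = \frac{1}{\frac{1}{46551}} = 46551$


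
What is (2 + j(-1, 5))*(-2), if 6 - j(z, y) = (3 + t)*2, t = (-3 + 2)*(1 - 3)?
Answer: 4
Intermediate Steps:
t = 2 (t = -1*(-2) = 2)
j(z, y) = -4 (j(z, y) = 6 - (3 + 2)*2 = 6 - 5*2 = 6 - 1*10 = 6 - 10 = -4)
(2 + j(-1, 5))*(-2) = (2 - 4)*(-2) = -2*(-2) = 4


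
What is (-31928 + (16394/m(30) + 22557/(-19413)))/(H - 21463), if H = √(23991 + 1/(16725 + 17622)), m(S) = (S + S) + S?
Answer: 84135815758484568/56878212242218175 + 12211962216*√2472056634/56878212242218175 ≈ 1.4899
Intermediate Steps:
m(S) = 3*S (m(S) = 2*S + S = 3*S)
H = √2472056634/321 (H = √(23991 + 1/34347) = √(824018878/34347) = √2472056634/321 ≈ 154.89)
(-31928 + (16394/m(30) + 22557/(-19413)))/(H - 21463) = (-31928 + (16394/((3*30)) + 22557/(-19413)))/(√2472056634/321 - 21463) = (-31928 + (16394/90 + 22557*(-1/19413)))/(-21463 + √2472056634/321) = (-31928 + (16394*(1/90) - 7519/6471))/(-21463 + √2472056634/321) = (-31928 + (8197/45 - 7519/6471))/(-21463 + √2472056634/321) = (-31928 + 650672/3595)/(-21463 + √2472056634/321) = -114130488/(3595*(-21463 + √2472056634/321))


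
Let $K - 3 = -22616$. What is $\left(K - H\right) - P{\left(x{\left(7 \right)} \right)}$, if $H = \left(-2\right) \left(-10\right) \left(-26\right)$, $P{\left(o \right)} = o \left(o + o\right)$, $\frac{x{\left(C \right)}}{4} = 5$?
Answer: $-22893$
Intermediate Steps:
$x{\left(C \right)} = 20$ ($x{\left(C \right)} = 4 \cdot 5 = 20$)
$K = -22613$ ($K = 3 - 22616 = -22613$)
$P{\left(o \right)} = 2 o^{2}$ ($P{\left(o \right)} = o 2 o = 2 o^{2}$)
$H = -520$ ($H = 20 \left(-26\right) = -520$)
$\left(K - H\right) - P{\left(x{\left(7 \right)} \right)} = \left(-22613 - -520\right) - 2 \cdot 20^{2} = \left(-22613 + 520\right) - 2 \cdot 400 = -22093 - 800 = -22893$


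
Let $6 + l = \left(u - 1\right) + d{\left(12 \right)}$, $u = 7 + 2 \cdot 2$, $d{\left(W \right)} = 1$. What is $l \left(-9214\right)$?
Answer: $-46070$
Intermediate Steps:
$u = 11$ ($u = 7 + 4 = 11$)
$l = 5$ ($l = -6 + \left(\left(11 - 1\right) + 1\right) = -6 + \left(10 + 1\right) = -6 + 11 = 5$)
$l \left(-9214\right) = 5 \left(-9214\right) = -46070$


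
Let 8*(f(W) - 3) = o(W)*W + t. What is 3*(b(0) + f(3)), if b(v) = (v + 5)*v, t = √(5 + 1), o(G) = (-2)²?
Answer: 27/2 + 3*√6/8 ≈ 14.419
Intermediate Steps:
o(G) = 4
t = √6 ≈ 2.4495
b(v) = v*(5 + v) (b(v) = (5 + v)*v = v*(5 + v))
f(W) = 3 + W/2 + √6/8 (f(W) = 3 + (4*W + √6)/8 = 3 + (√6 + 4*W)/8 = 3 + (W/2 + √6/8) = 3 + W/2 + √6/8)
3*(b(0) + f(3)) = 3*(0*(5 + 0) + (3 + (½)*3 + √6/8)) = 3*(0*5 + (3 + 3/2 + √6/8)) = 3*(0 + (9/2 + √6/8)) = 3*(9/2 + √6/8) = 27/2 + 3*√6/8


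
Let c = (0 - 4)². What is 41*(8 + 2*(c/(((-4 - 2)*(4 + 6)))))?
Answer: 4592/15 ≈ 306.13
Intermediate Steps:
c = 16 (c = (-4)² = 16)
41*(8 + 2*(c/(((-4 - 2)*(4 + 6))))) = 41*(8 + 2*(16/(((-4 - 2)*(4 + 6))))) = 41*(8 + 2*(16/((-6*10)))) = 41*(8 + 2*(16/(-60))) = 41*(8 + 2*(16*(-1/60))) = 41*(8 + 2*(-4/15)) = 41*(8 - 8/15) = 41*(112/15) = 4592/15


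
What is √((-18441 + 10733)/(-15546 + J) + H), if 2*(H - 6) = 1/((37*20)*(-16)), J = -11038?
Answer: √608538839653470/9836080 ≈ 2.5080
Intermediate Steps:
H = 142079/23680 (H = 6 + 1/(2*(((37*20)*(-16)))) = 6 + 1/(2*((740*(-16)))) = 6 + (½)/(-11840) = 6 + (½)*(-1/11840) = 6 - 1/23680 = 142079/23680 ≈ 6.0000)
√((-18441 + 10733)/(-15546 + J) + H) = √((-18441 + 10733)/(-15546 - 11038) + 142079/23680) = √(-7708/(-26584) + 142079/23680) = √(-7708*(-1/26584) + 142079/23680) = √(1927/6646 + 142079/23680) = √(494944197/78688640) = √608538839653470/9836080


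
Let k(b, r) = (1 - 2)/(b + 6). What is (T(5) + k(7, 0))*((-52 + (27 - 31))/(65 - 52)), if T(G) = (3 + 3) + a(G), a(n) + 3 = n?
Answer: -5768/169 ≈ -34.130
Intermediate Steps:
a(n) = -3 + n
k(b, r) = -1/(6 + b)
T(G) = 3 + G (T(G) = (3 + 3) + (-3 + G) = 6 + (-3 + G) = 3 + G)
(T(5) + k(7, 0))*((-52 + (27 - 31))/(65 - 52)) = ((3 + 5) - 1/(6 + 7))*((-52 + (27 - 31))/(65 - 52)) = (8 - 1/13)*((-52 - 4)/13) = (8 - 1*1/13)*(-56*1/13) = (8 - 1/13)*(-56/13) = (103/13)*(-56/13) = -5768/169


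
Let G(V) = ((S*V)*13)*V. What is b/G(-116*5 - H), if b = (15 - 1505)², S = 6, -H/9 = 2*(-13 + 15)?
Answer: 555025/5770752 ≈ 0.096179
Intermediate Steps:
H = -36 (H = -18*(-13 + 15) = -18*2 = -9*4 = -36)
G(V) = 78*V² (G(V) = ((6*V)*13)*V = (78*V)*V = 78*V²)
b = 2220100 (b = (-1490)² = 2220100)
b/G(-116*5 - H) = 2220100/((78*(-116*5 - 1*(-36))²)) = 2220100/((78*(-580 + 36)²)) = 2220100/((78*(-544)²)) = 2220100/((78*295936)) = 2220100/23083008 = 2220100*(1/23083008) = 555025/5770752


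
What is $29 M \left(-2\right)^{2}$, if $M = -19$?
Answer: $-2204$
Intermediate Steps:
$29 M \left(-2\right)^{2} = 29 \left(-19\right) \left(-2\right)^{2} = \left(-551\right) 4 = -2204$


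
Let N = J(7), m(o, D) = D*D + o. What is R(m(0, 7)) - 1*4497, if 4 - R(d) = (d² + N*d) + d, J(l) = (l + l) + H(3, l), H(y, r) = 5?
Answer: -7874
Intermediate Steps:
m(o, D) = o + D² (m(o, D) = D² + o = o + D²)
J(l) = 5 + 2*l (J(l) = (l + l) + 5 = 2*l + 5 = 5 + 2*l)
N = 19 (N = 5 + 2*7 = 5 + 14 = 19)
R(d) = 4 - d² - 20*d (R(d) = 4 - ((d² + 19*d) + d) = 4 - (d² + 20*d) = 4 + (-d² - 20*d) = 4 - d² - 20*d)
R(m(0, 7)) - 1*4497 = (4 - (0 + 7²)² - 20*(0 + 7²)) - 1*4497 = (4 - (0 + 49)² - 20*(0 + 49)) - 4497 = (4 - 1*49² - 20*49) - 4497 = (4 - 1*2401 - 980) - 4497 = (4 - 2401 - 980) - 4497 = -3377 - 4497 = -7874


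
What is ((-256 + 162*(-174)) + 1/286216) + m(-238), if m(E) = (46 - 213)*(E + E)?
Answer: 14610754369/286216 ≈ 51048.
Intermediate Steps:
m(E) = -334*E
((-256 + 162*(-174)) + 1/286216) + m(-238) = ((-256 + 162*(-174)) + 1/286216) - 334*(-238) = ((-256 - 28188) + 1/286216) + 79492 = (-28444 + 1/286216) + 79492 = -8141127903/286216 + 79492 = 14610754369/286216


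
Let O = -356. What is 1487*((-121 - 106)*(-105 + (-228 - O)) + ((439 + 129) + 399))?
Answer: -6325698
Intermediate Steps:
1487*((-121 - 106)*(-105 + (-228 - O)) + ((439 + 129) + 399)) = 1487*((-121 - 106)*(-105 + (-228 - 1*(-356))) + ((439 + 129) + 399)) = 1487*(-227*(-105 + (-228 + 356)) + (568 + 399)) = 1487*(-227*(-105 + 128) + 967) = 1487*(-227*23 + 967) = 1487*(-5221 + 967) = 1487*(-4254) = -6325698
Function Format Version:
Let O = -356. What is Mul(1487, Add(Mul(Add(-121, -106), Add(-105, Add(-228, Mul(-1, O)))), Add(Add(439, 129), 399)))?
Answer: -6325698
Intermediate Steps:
Mul(1487, Add(Mul(Add(-121, -106), Add(-105, Add(-228, Mul(-1, O)))), Add(Add(439, 129), 399))) = Mul(1487, Add(Mul(Add(-121, -106), Add(-105, Add(-228, Mul(-1, -356)))), Add(Add(439, 129), 399))) = Mul(1487, Add(Mul(-227, Add(-105, Add(-228, 356))), Add(568, 399))) = Mul(1487, Add(Mul(-227, Add(-105, 128)), 967)) = Mul(1487, Add(Mul(-227, 23), 967)) = Mul(1487, Add(-5221, 967)) = Mul(1487, -4254) = -6325698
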